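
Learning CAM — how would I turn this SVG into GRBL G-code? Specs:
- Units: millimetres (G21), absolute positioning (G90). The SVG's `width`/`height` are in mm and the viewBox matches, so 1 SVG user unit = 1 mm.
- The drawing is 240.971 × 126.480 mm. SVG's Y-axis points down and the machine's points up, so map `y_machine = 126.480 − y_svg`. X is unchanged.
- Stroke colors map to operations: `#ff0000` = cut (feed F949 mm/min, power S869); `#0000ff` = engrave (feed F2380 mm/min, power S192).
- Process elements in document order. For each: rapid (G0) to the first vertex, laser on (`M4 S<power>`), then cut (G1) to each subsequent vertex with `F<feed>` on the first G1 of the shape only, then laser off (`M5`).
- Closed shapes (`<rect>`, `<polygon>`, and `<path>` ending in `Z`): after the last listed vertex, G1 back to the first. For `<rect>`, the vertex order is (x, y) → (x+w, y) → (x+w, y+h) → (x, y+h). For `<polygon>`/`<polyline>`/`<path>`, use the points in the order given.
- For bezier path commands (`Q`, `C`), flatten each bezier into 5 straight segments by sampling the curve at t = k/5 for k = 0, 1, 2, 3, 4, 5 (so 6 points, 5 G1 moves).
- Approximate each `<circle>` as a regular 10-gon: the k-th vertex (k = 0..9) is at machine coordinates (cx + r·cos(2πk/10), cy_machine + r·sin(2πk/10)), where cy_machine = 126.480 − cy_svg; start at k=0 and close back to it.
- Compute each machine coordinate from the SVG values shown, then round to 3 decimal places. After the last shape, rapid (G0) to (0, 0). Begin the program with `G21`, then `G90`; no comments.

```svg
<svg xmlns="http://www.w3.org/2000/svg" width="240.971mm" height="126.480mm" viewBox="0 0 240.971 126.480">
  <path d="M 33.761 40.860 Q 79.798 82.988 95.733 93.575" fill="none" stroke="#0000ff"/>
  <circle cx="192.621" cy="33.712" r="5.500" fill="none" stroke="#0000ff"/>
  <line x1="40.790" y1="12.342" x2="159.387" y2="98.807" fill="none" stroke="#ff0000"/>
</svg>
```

Since the viewBox matches the mm dimensions, user units are millimetres directly. The only transform is the Y-flip y_m = 126.480 − y_svg.

Shape 1 is a quadratic bezier drawn with `<path>`. Its stroke #0000ff means engrave at S192, F2380. After flipping Y the toolpath is (33.761,85.620) → (50.972,70.030) → (65.774,56.964) → (78.169,46.421) → (88.155,38.401) → (95.733,32.905).

Shape 2 is a circle drawn with `<circle>`. Its stroke #0000ff means engrave at S192, F2380. After flipping Y the toolpath is (198.121,92.768) → (197.071,96.001) → (194.321,97.999) → (190.921,97.999) → (188.171,96.001) → (187.121,92.768) → (188.171,89.535) → (190.921,87.537) → (194.321,87.537) → (197.071,89.535) → (198.121,92.768), returning to the start.

Shape 3 is a line segment drawn with `<line>`. Its stroke #ff0000 means cut at S869, F949. After flipping Y the toolpath is (40.790,114.138) → (159.387,27.673).

G21
G90
G0 X33.761 Y85.620
M4 S192
G1 X50.972 Y70.030 F2380
G1 X65.774 Y56.964
G1 X78.169 Y46.421
G1 X88.155 Y38.401
G1 X95.733 Y32.905
M5
G0 X198.121 Y92.768
M4 S192
G1 X197.071 Y96.001 F2380
G1 X194.321 Y97.999
G1 X190.921 Y97.999
G1 X188.171 Y96.001
G1 X187.121 Y92.768
G1 X188.171 Y89.535
G1 X190.921 Y87.537
G1 X194.321 Y87.537
G1 X197.071 Y89.535
G1 X198.121 Y92.768
M5
G0 X40.790 Y114.138
M4 S869
G1 X159.387 Y27.673 F949
M5
G0 X0.000 Y0.000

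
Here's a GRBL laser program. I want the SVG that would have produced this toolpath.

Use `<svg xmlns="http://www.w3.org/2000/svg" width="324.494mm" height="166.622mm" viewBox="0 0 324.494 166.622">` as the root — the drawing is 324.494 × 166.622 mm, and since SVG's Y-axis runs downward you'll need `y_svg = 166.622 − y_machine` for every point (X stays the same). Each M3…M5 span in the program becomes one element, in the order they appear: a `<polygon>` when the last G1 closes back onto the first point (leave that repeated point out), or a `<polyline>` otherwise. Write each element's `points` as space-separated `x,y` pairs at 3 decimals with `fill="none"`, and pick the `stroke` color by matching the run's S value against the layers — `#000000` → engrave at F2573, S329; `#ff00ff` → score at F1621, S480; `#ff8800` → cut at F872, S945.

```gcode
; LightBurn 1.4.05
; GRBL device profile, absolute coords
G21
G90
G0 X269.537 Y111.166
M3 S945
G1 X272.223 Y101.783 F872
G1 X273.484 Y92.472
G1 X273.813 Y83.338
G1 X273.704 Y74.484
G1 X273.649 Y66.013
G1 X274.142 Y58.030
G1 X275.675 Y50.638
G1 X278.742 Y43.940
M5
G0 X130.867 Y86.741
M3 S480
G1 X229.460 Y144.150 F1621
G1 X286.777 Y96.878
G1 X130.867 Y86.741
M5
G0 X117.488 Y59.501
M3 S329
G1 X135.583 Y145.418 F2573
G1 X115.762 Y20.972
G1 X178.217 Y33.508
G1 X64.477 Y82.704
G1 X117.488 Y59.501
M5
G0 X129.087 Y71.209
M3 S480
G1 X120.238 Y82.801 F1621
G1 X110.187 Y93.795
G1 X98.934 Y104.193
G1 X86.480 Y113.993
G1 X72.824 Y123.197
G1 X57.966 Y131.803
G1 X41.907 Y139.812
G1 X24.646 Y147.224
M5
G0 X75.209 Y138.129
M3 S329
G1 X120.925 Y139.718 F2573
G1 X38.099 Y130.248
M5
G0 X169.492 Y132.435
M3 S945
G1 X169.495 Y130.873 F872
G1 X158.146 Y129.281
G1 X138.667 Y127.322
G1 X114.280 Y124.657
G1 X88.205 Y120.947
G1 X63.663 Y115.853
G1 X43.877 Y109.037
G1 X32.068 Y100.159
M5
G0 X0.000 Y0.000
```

Each laser-on run becomes one SVG element. Flip Y back into SVG space with y_svg = 166.622 − y_machine.

Run 1: the run's S945 means `#ff8800` (cut). The run is open, so emit a `<polyline>` with points (Y-flipped): 269.537,55.456 272.223,64.839 273.484,74.150 273.813,83.284 273.704,92.138 273.649,100.609 274.142,108.592 275.675,115.984 278.742,122.682.

Run 2: the run's S480 means `#ff00ff` (score). The run returns to its start, so emit a `<polygon>` with points (Y-flipped): 130.867,79.881 229.460,22.472 286.777,69.744.

Run 3: the run's S329 means `#000000` (engrave). The run returns to its start, so emit a `<polygon>` with points (Y-flipped): 117.488,107.121 135.583,21.204 115.762,145.650 178.217,133.114 64.477,83.918.

Run 4: the run's S480 means `#ff00ff` (score). The run is open, so emit a `<polyline>` with points (Y-flipped): 129.087,95.413 120.238,83.821 110.187,72.827 98.934,62.429 86.480,52.629 72.824,43.425 57.966,34.819 41.907,26.810 24.646,19.398.

Run 5: S329 ⇒ engrave layer `#000000`. The run is open, so emit a `<polyline>` with points (Y-flipped): 75.209,28.493 120.925,26.904 38.099,36.374.

Run 6: the run's S945 means `#ff8800` (cut). The run is open, so emit a `<polyline>` with points (Y-flipped): 169.492,34.187 169.495,35.749 158.146,37.341 138.667,39.300 114.280,41.965 88.205,45.675 63.663,50.769 43.877,57.585 32.068,66.463.

<svg xmlns="http://www.w3.org/2000/svg" width="324.494mm" height="166.622mm" viewBox="0 0 324.494 166.622">
  <polyline points="269.537,55.456 272.223,64.839 273.484,74.150 273.813,83.284 273.704,92.138 273.649,100.609 274.142,108.592 275.675,115.984 278.742,122.682" fill="none" stroke="#ff8800"/>
  <polygon points="130.867,79.881 229.460,22.472 286.777,69.744" fill="none" stroke="#ff00ff"/>
  <polygon points="117.488,107.121 135.583,21.204 115.762,145.650 178.217,133.114 64.477,83.918" fill="none" stroke="#000000"/>
  <polyline points="129.087,95.413 120.238,83.821 110.187,72.827 98.934,62.429 86.480,52.629 72.824,43.425 57.966,34.819 41.907,26.810 24.646,19.398" fill="none" stroke="#ff00ff"/>
  <polyline points="75.209,28.493 120.925,26.904 38.099,36.374" fill="none" stroke="#000000"/>
  <polyline points="169.492,34.187 169.495,35.749 158.146,37.341 138.667,39.300 114.280,41.965 88.205,45.675 63.663,50.769 43.877,57.585 32.068,66.463" fill="none" stroke="#ff8800"/>
</svg>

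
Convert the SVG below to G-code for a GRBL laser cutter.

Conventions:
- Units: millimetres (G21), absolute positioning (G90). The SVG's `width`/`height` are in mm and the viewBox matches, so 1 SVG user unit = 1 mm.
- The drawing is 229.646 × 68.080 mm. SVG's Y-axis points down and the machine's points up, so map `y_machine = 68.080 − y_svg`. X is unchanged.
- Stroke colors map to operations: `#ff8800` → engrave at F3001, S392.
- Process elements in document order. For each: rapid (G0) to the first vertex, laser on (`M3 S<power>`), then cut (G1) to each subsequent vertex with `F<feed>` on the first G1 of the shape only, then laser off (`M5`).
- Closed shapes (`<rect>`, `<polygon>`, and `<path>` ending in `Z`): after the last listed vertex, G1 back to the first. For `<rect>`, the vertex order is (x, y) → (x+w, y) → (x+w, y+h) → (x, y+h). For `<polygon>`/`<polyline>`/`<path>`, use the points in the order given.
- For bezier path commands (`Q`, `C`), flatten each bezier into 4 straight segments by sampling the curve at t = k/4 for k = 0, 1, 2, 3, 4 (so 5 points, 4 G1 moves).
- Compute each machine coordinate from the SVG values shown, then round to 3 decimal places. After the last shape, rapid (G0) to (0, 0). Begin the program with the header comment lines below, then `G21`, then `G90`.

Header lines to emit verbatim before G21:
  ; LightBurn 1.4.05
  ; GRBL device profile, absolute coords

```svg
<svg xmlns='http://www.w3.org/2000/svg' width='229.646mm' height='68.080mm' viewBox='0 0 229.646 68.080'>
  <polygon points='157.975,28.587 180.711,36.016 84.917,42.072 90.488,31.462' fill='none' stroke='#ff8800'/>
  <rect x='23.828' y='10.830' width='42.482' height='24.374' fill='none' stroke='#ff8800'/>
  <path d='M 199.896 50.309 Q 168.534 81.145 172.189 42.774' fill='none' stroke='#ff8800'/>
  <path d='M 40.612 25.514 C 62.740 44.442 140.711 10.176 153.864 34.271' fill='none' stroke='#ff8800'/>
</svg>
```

Since the viewBox matches the mm dimensions, user units are millimetres directly. The only transform is the Y-flip y_m = 68.080 − y_svg.

Shape 1 is a closed polygon drawn with `<polygon>`. Its stroke #ff8800 means engrave at S392, F3001. After flipping Y the toolpath is (157.975,39.493) → (180.711,32.064) → (84.917,26.008) → (90.488,36.618) → (157.975,39.493), returning to the start.

Shape 2 is a rectangle drawn with `<rect>`. Its stroke #ff8800 means engrave at S392, F3001. After flipping Y the toolpath is (23.828,57.250) → (66.310,57.250) → (66.310,32.876) → (23.828,32.876) → (23.828,57.250), returning to the start.

Shape 3 is a quadratic bezier drawn with `<path>`. Its stroke #ff8800 means engrave at S392, F3001. After flipping Y the toolpath is (199.896,17.771) → (186.404,6.678) → (177.288,4.237) → (172.550,10.446) → (172.189,25.306).

Shape 4 is a cubic bezier drawn with `<path>`. Its stroke #ff8800 means engrave at S392, F3001. After flipping Y the toolpath is (40.612,42.566) → (65.793,36.601) → (100.604,40.125) → (133.731,42.681) → (153.864,33.809).

; LightBurn 1.4.05
; GRBL device profile, absolute coords
G21
G90
G0 X157.975 Y39.493
M3 S392
G1 X180.711 Y32.064 F3001
G1 X84.917 Y26.008
G1 X90.488 Y36.618
G1 X157.975 Y39.493
M5
G0 X23.828 Y57.250
M3 S392
G1 X66.310 Y57.250 F3001
G1 X66.310 Y32.876
G1 X23.828 Y32.876
G1 X23.828 Y57.250
M5
G0 X199.896 Y17.771
M3 S392
G1 X186.404 Y6.678 F3001
G1 X177.288 Y4.237
G1 X172.550 Y10.446
G1 X172.189 Y25.306
M5
G0 X40.612 Y42.566
M3 S392
G1 X65.793 Y36.601 F3001
G1 X100.604 Y40.125
G1 X133.731 Y42.681
G1 X153.864 Y33.809
M5
G0 X0.000 Y0.000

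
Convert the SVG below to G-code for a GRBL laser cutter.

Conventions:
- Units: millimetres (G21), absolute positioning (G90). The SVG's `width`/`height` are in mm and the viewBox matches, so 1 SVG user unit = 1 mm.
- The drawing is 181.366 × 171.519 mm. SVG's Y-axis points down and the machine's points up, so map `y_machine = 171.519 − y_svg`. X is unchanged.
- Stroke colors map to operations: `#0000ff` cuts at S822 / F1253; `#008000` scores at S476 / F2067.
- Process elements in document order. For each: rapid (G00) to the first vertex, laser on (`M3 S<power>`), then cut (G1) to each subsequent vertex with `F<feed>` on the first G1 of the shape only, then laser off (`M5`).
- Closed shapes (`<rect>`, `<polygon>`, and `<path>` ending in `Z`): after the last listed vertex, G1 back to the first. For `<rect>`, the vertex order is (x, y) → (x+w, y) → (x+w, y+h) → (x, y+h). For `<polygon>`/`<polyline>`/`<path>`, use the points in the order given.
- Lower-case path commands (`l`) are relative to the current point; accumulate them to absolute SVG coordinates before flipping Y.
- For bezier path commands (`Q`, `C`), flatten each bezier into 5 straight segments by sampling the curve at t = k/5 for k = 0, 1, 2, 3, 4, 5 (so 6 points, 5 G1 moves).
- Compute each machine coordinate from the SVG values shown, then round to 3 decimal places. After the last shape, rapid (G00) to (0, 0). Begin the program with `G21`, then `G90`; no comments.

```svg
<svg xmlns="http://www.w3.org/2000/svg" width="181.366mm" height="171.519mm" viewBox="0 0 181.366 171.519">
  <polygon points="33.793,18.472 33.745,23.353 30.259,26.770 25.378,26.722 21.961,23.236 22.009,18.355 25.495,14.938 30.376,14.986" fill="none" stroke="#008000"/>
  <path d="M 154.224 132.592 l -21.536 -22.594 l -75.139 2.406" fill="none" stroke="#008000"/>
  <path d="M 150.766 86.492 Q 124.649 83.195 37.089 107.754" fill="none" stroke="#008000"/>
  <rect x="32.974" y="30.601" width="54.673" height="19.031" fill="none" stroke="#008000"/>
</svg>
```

Since the viewBox matches the mm dimensions, user units are millimetres directly. The only transform is the Y-flip y_m = 171.519 − y_svg.

Shape 1 is a regular polygon drawn with `<polygon>`. Its stroke #008000 means score at S476, F2067. After flipping Y the toolpath is (33.793,153.047) → (33.745,148.166) → (30.259,144.749) → (25.378,144.797) → (21.961,148.283) → (22.009,153.164) → (25.495,156.581) → (30.376,156.533) → (33.793,153.047), returning to the start.

Shape 2 is a open polyline drawn with `<path>`. Its stroke #008000 means score at S476, F2067. After flipping Y the toolpath is (154.224,38.927) → (132.688,61.521) → (57.549,59.115).

Shape 3 is a quadratic bezier drawn with `<path>`. Its stroke #008000 means score at S476, F2067. After flipping Y the toolpath is (150.766,85.027) → (137.861,85.232) → (120.042,83.208) → (97.306,78.955) → (69.655,72.474) → (37.089,63.765).

Shape 4 is a rectangle drawn with `<rect>`. Its stroke #008000 means score at S476, F2067. After flipping Y the toolpath is (32.974,140.918) → (87.647,140.918) → (87.647,121.887) → (32.974,121.887) → (32.974,140.918), returning to the start.

G21
G90
G00 X33.793 Y153.047
M3 S476
G1 X33.745 Y148.166 F2067
G1 X30.259 Y144.749
G1 X25.378 Y144.797
G1 X21.961 Y148.283
G1 X22.009 Y153.164
G1 X25.495 Y156.581
G1 X30.376 Y156.533
G1 X33.793 Y153.047
M5
G00 X154.224 Y38.927
M3 S476
G1 X132.688 Y61.521 F2067
G1 X57.549 Y59.115
M5
G00 X150.766 Y85.027
M3 S476
G1 X137.861 Y85.232 F2067
G1 X120.042 Y83.208
G1 X97.306 Y78.955
G1 X69.655 Y72.474
G1 X37.089 Y63.765
M5
G00 X32.974 Y140.918
M3 S476
G1 X87.647 Y140.918 F2067
G1 X87.647 Y121.887
G1 X32.974 Y121.887
G1 X32.974 Y140.918
M5
G00 X0.000 Y0.000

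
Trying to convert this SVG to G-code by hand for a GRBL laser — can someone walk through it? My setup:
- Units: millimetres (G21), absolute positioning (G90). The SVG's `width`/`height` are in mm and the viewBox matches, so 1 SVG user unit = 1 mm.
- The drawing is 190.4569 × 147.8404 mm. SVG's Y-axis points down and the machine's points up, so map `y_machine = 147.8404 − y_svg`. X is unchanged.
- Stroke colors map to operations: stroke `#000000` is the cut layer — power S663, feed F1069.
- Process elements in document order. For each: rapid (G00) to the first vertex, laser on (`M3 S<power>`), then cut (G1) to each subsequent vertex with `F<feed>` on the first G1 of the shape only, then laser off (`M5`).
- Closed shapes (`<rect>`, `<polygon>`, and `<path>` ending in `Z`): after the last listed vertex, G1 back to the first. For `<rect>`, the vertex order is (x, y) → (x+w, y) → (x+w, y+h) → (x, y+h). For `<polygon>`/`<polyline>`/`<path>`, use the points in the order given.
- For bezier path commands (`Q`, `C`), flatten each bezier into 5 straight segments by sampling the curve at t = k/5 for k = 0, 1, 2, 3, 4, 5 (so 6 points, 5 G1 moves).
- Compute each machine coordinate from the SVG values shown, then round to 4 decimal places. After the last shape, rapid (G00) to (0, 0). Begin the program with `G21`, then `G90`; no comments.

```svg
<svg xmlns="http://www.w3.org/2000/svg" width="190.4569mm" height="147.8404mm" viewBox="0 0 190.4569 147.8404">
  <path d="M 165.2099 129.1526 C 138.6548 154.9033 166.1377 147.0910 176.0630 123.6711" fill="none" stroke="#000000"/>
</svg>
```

G21
G90
G00 X165.2099 Y18.6878
M3 S663
G1 X155.1886 Y7.1213 F1069
G1 X154.6999 Y2.7481
G1 X160.3071 Y4.7062
G1 X168.5737 Y12.1339
G1 X176.0630 Y24.1693
M5
G00 X0.0000 Y0.0000

1 u = 1 mm; y_m = 147.8404 − y.

[1] `<path>` cubic bezier, #000000→cut S663 F1069: (165.2099,18.6878) → (155.1886,7.1213) → (154.6999,2.7481) → (160.3071,4.7062) → (168.5737,12.1339) → (176.0630,24.1693)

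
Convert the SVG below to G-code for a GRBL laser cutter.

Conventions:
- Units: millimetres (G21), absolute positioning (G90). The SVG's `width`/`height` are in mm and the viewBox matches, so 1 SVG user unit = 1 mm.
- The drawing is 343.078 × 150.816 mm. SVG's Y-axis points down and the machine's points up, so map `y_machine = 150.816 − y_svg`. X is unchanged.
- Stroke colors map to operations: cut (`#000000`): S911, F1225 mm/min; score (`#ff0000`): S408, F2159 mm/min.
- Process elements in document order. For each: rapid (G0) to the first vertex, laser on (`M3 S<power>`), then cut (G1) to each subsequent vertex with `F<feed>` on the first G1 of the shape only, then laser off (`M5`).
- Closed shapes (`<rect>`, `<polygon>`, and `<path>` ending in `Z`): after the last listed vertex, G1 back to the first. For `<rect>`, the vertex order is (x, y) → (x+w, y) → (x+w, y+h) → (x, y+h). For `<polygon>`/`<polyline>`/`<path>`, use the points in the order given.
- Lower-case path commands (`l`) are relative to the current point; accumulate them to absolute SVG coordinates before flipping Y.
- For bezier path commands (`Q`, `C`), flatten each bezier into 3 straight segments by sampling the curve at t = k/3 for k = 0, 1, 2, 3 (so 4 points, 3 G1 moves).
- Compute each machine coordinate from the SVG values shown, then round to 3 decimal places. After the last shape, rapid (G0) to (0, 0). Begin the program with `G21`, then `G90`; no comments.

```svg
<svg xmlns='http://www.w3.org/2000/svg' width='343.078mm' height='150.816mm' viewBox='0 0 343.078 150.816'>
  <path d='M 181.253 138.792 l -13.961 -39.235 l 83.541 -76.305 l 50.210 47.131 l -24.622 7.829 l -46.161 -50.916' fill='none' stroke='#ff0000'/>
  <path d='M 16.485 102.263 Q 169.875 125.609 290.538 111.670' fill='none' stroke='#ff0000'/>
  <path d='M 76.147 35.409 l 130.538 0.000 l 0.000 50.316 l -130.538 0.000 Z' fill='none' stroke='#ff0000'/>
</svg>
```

1 u = 1 mm; y_m = 150.816 − y.

[1] `<path>` open polyline, #ff0000→score S408 F2159: (181.253,12.024) → (167.292,51.259) → (250.833,127.564) → (301.043,80.433) → (276.421,72.604) → (230.260,123.520)

[2] `<path>` quadratic bezier, #ff0000→score S408 F2159: (16.485,48.553) → (115.109,37.132) → (206.460,33.996) → (290.538,39.146)

[3] `<path>` rectangle, #ff0000→score S408 F2159: (76.147,115.407) → (206.685,115.407) → (206.685,65.091) → (76.147,65.091) → (76.147,115.407) (closed)

G21
G90
G0 X181.253 Y12.024
M3 S408
G1 X167.292 Y51.259 F2159
G1 X250.833 Y127.564
G1 X301.043 Y80.433
G1 X276.421 Y72.604
G1 X230.260 Y123.520
M5
G0 X16.485 Y48.553
M3 S408
G1 X115.109 Y37.132 F2159
G1 X206.460 Y33.996
G1 X290.538 Y39.146
M5
G0 X76.147 Y115.407
M3 S408
G1 X206.685 Y115.407 F2159
G1 X206.685 Y65.091
G1 X76.147 Y65.091
G1 X76.147 Y115.407
M5
G0 X0.000 Y0.000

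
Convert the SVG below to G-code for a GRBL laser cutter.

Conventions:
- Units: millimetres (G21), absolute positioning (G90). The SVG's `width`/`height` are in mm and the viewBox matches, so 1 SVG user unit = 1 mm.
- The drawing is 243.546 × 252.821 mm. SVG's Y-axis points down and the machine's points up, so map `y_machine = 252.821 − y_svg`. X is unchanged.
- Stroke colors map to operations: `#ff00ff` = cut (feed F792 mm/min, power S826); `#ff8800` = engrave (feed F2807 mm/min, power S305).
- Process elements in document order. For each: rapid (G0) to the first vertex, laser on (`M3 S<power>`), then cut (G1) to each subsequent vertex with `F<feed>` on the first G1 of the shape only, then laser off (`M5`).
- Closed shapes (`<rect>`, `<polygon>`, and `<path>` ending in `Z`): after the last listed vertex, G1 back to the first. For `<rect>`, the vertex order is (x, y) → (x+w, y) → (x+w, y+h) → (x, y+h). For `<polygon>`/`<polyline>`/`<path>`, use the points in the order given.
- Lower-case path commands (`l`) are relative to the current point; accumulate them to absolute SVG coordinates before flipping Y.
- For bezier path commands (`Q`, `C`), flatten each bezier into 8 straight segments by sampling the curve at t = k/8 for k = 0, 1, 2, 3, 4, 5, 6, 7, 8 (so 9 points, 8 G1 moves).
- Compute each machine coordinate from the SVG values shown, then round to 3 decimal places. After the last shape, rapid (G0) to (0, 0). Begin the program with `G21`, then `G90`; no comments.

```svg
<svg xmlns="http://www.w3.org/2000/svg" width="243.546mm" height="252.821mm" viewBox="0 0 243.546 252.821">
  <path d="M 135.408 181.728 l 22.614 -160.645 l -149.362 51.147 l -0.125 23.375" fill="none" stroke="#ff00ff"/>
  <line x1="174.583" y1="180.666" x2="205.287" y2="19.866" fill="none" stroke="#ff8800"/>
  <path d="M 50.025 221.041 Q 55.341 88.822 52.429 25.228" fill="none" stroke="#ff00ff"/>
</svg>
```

G21
G90
G0 X135.408 Y71.093
M3 S826
G1 X158.022 Y231.738 F792
G1 X8.660 Y180.591
G1 X8.535 Y157.216
M5
G0 X174.583 Y72.155
M3 S305
G1 X205.287 Y232.955 F2807
M5
G0 X50.025 Y31.780
M3 S826
G1 X51.225 Y63.762 F792
G1 X52.169 Y93.600
G1 X52.855 Y121.294
G1 X53.284 Y146.843
G1 X53.456 Y170.247
G1 X53.371 Y191.507
G1 X53.028 Y210.622
G1 X52.429 Y227.593
M5
G0 X0.000 Y0.000

Since the viewBox matches the mm dimensions, user units are millimetres directly. The only transform is the Y-flip y_m = 252.821 − y_svg.

Shape 1 is a open polyline drawn with `<path>`. Its stroke #ff00ff means cut at S826, F792. After flipping Y the toolpath is (135.408,71.093) → (158.022,231.738) → (8.660,180.591) → (8.535,157.216).

Shape 2 is a line segment drawn with `<line>`. Its stroke #ff8800 means engrave at S305, F2807. After flipping Y the toolpath is (174.583,72.155) → (205.287,232.955).

Shape 3 is a quadratic bezier drawn with `<path>`. Its stroke #ff00ff means cut at S826, F792. After flipping Y the toolpath is (50.025,31.780) → (51.225,63.762) → (52.169,93.600) → (52.855,121.294) → (53.284,146.843) → (53.456,170.247) → (53.371,191.507) → (53.028,210.622) → (52.429,227.593).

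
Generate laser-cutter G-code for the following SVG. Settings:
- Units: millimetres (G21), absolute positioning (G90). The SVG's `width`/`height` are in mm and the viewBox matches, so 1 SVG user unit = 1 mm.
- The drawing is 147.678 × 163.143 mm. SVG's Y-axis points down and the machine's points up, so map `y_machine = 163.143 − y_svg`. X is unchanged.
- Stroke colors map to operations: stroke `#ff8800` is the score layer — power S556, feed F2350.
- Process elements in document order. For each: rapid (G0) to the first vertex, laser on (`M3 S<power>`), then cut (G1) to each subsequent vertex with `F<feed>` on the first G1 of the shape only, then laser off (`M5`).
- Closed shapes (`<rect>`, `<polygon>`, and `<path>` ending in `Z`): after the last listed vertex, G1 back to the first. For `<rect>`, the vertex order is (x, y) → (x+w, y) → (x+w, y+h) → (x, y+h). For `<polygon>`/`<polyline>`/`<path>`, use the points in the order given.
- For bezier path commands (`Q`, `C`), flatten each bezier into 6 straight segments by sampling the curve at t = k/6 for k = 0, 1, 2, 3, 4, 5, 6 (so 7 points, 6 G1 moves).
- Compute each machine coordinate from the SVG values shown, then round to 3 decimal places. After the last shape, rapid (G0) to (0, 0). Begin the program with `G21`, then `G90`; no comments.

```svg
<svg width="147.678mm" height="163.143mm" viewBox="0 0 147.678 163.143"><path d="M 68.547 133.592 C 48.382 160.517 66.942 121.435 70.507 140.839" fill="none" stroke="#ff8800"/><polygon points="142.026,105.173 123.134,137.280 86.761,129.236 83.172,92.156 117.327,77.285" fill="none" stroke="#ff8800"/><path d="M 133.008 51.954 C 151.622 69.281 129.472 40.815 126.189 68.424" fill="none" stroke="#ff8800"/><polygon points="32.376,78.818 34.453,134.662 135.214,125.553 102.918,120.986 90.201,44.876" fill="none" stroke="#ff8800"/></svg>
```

Since the viewBox matches the mm dimensions, user units are millimetres directly. The only transform is the Y-flip y_m = 163.143 − y_svg.

Shape 1 is a cubic bezier drawn with `<path>`. Its stroke #ff8800 means score at S556, F2350. After flipping Y the toolpath is (68.547,29.551) → (61.443,21.013) → (59.301,20.017) → (60.628,23.107) → (63.933,26.824) → (67.724,27.709) → (70.507,22.304).

Shape 2 is a regular polygon drawn with `<polygon>`. Its stroke #ff8800 means score at S556, F2350. After flipping Y the toolpath is (142.026,57.970) → (123.134,25.863) → (86.761,33.907) → (83.172,70.987) → (117.327,85.858) → (142.026,57.970), returning to the start.

Shape 3 is a cubic bezier drawn with `<path>`. Its stroke #ff8800 means score at S556, F2350. After flipping Y the toolpath is (133.008,111.189) → (139.194,105.870) → (140.243,105.353) → (137.810,106.810) → (133.552,107.409) → (129.127,104.322) → (126.189,94.719).

Shape 4 is a closed polygon drawn with `<polygon>`. Its stroke #ff8800 means score at S556, F2350. After flipping Y the toolpath is (32.376,84.325) → (34.453,28.481) → (135.214,37.590) → (102.918,42.157) → (90.201,118.267) → (32.376,84.325), returning to the start.

G21
G90
G0 X68.547 Y29.551
M3 S556
G1 X61.443 Y21.013 F2350
G1 X59.301 Y20.017
G1 X60.628 Y23.107
G1 X63.933 Y26.824
G1 X67.724 Y27.709
G1 X70.507 Y22.304
M5
G0 X142.026 Y57.970
M3 S556
G1 X123.134 Y25.863 F2350
G1 X86.761 Y33.907
G1 X83.172 Y70.987
G1 X117.327 Y85.858
G1 X142.026 Y57.970
M5
G0 X133.008 Y111.189
M3 S556
G1 X139.194 Y105.870 F2350
G1 X140.243 Y105.353
G1 X137.810 Y106.810
G1 X133.552 Y107.409
G1 X129.127 Y104.322
G1 X126.189 Y94.719
M5
G0 X32.376 Y84.325
M3 S556
G1 X34.453 Y28.481 F2350
G1 X135.214 Y37.590
G1 X102.918 Y42.157
G1 X90.201 Y118.267
G1 X32.376 Y84.325
M5
G0 X0.000 Y0.000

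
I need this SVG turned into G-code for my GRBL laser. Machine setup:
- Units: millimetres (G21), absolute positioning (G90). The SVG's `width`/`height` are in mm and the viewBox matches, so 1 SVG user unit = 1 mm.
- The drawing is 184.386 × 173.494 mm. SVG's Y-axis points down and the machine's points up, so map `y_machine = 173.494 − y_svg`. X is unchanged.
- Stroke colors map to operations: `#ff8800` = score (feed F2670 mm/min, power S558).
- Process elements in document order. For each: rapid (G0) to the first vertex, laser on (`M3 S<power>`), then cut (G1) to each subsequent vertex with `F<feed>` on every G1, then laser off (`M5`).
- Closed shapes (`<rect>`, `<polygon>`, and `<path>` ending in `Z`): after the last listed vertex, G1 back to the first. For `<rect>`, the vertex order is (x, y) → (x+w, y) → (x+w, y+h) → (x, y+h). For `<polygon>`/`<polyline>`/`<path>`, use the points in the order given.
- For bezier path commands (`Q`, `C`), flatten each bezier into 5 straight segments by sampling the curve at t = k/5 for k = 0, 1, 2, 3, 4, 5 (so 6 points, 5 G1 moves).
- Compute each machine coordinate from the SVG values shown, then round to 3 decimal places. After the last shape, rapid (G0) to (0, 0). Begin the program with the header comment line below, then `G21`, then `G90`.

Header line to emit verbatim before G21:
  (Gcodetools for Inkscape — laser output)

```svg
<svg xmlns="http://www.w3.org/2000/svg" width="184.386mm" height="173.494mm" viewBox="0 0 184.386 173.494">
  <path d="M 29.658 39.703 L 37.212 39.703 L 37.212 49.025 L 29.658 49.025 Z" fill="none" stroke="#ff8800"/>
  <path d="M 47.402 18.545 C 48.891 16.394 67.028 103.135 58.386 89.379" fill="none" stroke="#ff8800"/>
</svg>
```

1 u = 1 mm; y_m = 173.494 − y.

[1] `<path>` rectangle, #ff8800→score S558 F2670: (29.658,133.791) → (37.212,133.791) → (37.212,124.469) → (29.658,124.469) → (29.658,133.791) (closed)

[2] `<path>` cubic bezier, #ff8800→score S558 F2670: (47.402,154.949) → (49.946,147.088) → (54.401,126.983) → (58.682,103.725) → (60.705,86.406) → (58.386,84.115)

(Gcodetools for Inkscape — laser output)
G21
G90
G0 X29.658 Y133.791
M3 S558
G1 X37.212 Y133.791 F2670
G1 X37.212 Y124.469 F2670
G1 X29.658 Y124.469 F2670
G1 X29.658 Y133.791 F2670
M5
G0 X47.402 Y154.949
M3 S558
G1 X49.946 Y147.088 F2670
G1 X54.401 Y126.983 F2670
G1 X58.682 Y103.725 F2670
G1 X60.705 Y86.406 F2670
G1 X58.386 Y84.115 F2670
M5
G0 X0.000 Y0.000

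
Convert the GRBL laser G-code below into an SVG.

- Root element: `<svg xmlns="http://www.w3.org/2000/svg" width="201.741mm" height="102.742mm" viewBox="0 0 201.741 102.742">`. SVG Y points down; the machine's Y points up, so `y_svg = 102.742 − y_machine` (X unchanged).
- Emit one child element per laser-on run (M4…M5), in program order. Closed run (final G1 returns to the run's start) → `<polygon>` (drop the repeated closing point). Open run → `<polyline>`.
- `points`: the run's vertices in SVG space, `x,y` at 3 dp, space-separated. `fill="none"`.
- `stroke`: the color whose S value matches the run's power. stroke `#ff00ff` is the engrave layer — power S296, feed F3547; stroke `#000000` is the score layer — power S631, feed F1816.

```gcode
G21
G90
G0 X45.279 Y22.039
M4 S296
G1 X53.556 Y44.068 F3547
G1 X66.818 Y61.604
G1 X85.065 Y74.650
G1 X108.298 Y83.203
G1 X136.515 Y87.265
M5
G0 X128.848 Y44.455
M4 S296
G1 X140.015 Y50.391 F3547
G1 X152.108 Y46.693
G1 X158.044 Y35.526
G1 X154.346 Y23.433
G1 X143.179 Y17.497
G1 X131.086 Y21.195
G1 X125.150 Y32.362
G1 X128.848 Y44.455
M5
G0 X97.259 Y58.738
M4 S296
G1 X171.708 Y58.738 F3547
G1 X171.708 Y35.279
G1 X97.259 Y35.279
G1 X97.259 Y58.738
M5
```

<svg xmlns="http://www.w3.org/2000/svg" width="201.741mm" height="102.742mm" viewBox="0 0 201.741 102.742">
  <polyline points="45.279,80.703 53.556,58.674 66.818,41.138 85.065,28.092 108.298,19.539 136.515,15.477" fill="none" stroke="#ff00ff"/>
  <polygon points="128.848,58.287 140.015,52.351 152.108,56.049 158.044,67.216 154.346,79.309 143.179,85.245 131.086,81.547 125.150,70.380" fill="none" stroke="#ff00ff"/>
  <polygon points="97.259,44.004 171.708,44.004 171.708,67.463 97.259,67.463" fill="none" stroke="#ff00ff"/>
</svg>

Each laser-on run becomes one SVG element. Flip Y back into SVG space with y_svg = 102.742 − y_machine. Every run uses S296, so all elements get stroke `#ff00ff` (engrave).

Run 1: The run is open, so emit a `<polyline>` with points (Y-flipped): 45.279,80.703 53.556,58.674 66.818,41.138 85.065,28.092 108.298,19.539 136.515,15.477.

Run 2: The run returns to its start, so emit a `<polygon>` with points (Y-flipped): 128.848,58.287 140.015,52.351 152.108,56.049 158.044,67.216 154.346,79.309 143.179,85.245 131.086,81.547 125.150,70.380.

Run 3: The run returns to its start, so emit a `<polygon>` with points (Y-flipped): 97.259,44.004 171.708,44.004 171.708,67.463 97.259,67.463.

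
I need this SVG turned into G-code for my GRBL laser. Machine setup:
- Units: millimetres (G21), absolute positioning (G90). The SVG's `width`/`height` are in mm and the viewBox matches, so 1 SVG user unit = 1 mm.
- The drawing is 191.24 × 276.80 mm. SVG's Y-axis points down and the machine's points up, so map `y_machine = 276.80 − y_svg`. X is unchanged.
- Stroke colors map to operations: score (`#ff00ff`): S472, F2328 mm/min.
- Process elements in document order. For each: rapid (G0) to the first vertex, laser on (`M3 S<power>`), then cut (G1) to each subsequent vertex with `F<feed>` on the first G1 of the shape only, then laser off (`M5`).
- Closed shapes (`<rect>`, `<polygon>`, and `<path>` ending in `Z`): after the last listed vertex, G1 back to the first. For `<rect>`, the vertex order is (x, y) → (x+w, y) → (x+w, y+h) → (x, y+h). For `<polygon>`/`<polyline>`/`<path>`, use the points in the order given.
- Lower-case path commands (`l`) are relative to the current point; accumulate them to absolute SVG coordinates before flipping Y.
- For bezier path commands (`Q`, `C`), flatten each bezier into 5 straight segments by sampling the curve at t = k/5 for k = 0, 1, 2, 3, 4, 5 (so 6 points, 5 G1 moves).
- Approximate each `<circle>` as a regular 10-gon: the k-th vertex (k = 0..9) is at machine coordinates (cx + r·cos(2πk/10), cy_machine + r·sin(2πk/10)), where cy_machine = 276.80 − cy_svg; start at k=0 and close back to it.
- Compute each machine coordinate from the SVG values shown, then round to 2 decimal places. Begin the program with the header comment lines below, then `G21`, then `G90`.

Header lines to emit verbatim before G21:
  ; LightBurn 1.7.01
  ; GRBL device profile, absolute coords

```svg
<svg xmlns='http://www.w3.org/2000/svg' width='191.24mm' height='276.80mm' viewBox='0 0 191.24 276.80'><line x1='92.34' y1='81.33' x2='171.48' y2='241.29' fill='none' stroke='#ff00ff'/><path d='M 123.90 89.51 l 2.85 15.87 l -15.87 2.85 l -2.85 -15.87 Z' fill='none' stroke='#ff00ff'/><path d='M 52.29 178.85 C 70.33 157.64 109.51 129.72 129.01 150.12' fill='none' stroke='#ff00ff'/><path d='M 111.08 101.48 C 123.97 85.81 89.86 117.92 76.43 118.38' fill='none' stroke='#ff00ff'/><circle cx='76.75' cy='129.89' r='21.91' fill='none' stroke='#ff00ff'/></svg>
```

Since the viewBox matches the mm dimensions, user units are millimetres directly. The only transform is the Y-flip y_m = 276.80 − y_svg.

Shape 1 is a line segment drawn with `<line>`. Its stroke #ff00ff means score at S472, F2328. After flipping Y the toolpath is (92.34,195.47) → (171.48,35.51).

Shape 2 is a regular polygon drawn with `<path>`. Its stroke #ff00ff means score at S472, F2328. After flipping Y the toolpath is (123.90,187.29) → (126.75,171.42) → (110.88,168.57) → (108.03,184.44) → (123.90,187.29), returning to the start.

Shape 3 is a cubic bezier drawn with `<path>`. Its stroke #ff00ff means score at S472, F2328. After flipping Y the toolpath is (52.29,97.95) → (65.32,111.04) → (81.47,123.10) → (98.78,131.49) → (115.27,133.56) → (129.01,126.68).

Shape 4 is a cubic bezier drawn with `<path>`. Its stroke #ff00ff means score at S472, F2328. After flipping Y the toolpath is (111.08,175.32) → (113.72,179.62) → (108.32,176.27) → (98.14,169.08) → (86.43,161.86) → (76.43,158.42).

Shape 5 is a circle drawn with `<circle>`. Its stroke #ff00ff means score at S472, F2328. After flipping Y the toolpath is (98.66,146.91) → (94.48,159.79) → (83.52,167.75) → (69.98,167.75) → (59.02,159.79) → (54.84,146.91) → (59.02,134.03) → (69.98,126.07) → (83.52,126.07) → (94.48,134.03) → (98.66,146.91), returning to the start.

; LightBurn 1.7.01
; GRBL device profile, absolute coords
G21
G90
G0 X92.34 Y195.47
M3 S472
G1 X171.48 Y35.51 F2328
M5
G0 X123.90 Y187.29
M3 S472
G1 X126.75 Y171.42 F2328
G1 X110.88 Y168.57
G1 X108.03 Y184.44
G1 X123.90 Y187.29
M5
G0 X52.29 Y97.95
M3 S472
G1 X65.32 Y111.04 F2328
G1 X81.47 Y123.10
G1 X98.78 Y131.49
G1 X115.27 Y133.56
G1 X129.01 Y126.68
M5
G0 X111.08 Y175.32
M3 S472
G1 X113.72 Y179.62 F2328
G1 X108.32 Y176.27
G1 X98.14 Y169.08
G1 X86.43 Y161.86
G1 X76.43 Y158.42
M5
G0 X98.66 Y146.91
M3 S472
G1 X94.48 Y159.79 F2328
G1 X83.52 Y167.75
G1 X69.98 Y167.75
G1 X59.02 Y159.79
G1 X54.84 Y146.91
G1 X59.02 Y134.03
G1 X69.98 Y126.07
G1 X83.52 Y126.07
G1 X94.48 Y134.03
G1 X98.66 Y146.91
M5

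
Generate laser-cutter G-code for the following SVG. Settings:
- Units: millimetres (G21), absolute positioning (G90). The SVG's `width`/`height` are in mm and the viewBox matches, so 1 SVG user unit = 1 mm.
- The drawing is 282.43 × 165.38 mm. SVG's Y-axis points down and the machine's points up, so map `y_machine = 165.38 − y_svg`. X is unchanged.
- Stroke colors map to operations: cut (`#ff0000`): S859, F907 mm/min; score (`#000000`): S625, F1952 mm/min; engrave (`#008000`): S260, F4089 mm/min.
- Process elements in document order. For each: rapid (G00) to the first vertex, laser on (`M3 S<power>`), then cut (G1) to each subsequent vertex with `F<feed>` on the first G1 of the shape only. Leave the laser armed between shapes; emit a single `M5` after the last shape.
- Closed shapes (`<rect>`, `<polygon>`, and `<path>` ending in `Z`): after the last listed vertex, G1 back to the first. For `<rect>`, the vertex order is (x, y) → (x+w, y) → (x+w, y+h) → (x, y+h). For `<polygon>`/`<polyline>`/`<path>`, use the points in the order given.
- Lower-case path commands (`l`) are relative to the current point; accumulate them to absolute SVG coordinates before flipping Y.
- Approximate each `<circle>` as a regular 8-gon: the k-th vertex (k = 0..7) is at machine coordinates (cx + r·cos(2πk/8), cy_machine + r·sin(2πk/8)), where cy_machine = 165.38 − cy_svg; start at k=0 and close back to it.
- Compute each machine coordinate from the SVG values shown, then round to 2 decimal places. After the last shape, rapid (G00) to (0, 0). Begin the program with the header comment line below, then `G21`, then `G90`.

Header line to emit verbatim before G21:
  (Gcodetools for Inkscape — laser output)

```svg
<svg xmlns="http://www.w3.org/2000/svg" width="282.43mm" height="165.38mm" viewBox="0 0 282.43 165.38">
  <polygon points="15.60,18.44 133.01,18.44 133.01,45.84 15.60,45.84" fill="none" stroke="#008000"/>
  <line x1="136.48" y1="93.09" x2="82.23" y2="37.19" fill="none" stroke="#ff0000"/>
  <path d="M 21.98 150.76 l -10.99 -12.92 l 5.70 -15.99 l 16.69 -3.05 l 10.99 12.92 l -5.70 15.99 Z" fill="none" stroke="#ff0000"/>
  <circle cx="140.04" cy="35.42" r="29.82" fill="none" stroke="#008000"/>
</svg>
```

(Gcodetools for Inkscape — laser output)
G21
G90
G00 X15.60 Y146.94
M3 S260
G1 X133.01 Y146.94 F4089
G1 X133.01 Y119.54
G1 X15.60 Y119.54
G1 X15.60 Y146.94
G00 X136.48 Y72.29
M3 S859
G1 X82.23 Y128.19 F907
G00 X21.98 Y14.62
M3 S859
G1 X10.99 Y27.54 F907
G1 X16.69 Y43.53
G1 X33.38 Y46.58
G1 X44.37 Y33.66
G1 X38.67 Y17.67
G1 X21.98 Y14.62
G00 X169.86 Y129.96
M3 S260
G1 X161.13 Y151.05 F4089
G1 X140.04 Y159.78
G1 X118.95 Y151.05
G1 X110.22 Y129.96
G1 X118.95 Y108.87
G1 X140.04 Y100.14
G1 X161.13 Y108.87
G1 X169.86 Y129.96
M5
G00 X0.00 Y0.00

viewBox `0 0 282.43 165.38` with mm width/height → 1 unit = 1 mm. Flip: y_m = 165.38 − y_svg.

**Shape 1** — `<polygon>` rectangle, stroke `#008000` → engrave (S260, F4089). Machine vertices: (15.60,146.94) → (133.01,146.94) → (133.01,119.54) → (15.60,119.54) → (15.60,146.94). Closed: final G1 returns to the first vertex.

**Shape 2** — `<line>` line segment, stroke `#ff0000` → cut (S859, F907). Machine vertices: (136.48,72.29) → (82.23,128.19). Open path.

**Shape 3** — `<path>` regular polygon, stroke `#ff0000` → cut (S859, F907). Machine vertices: (21.98,14.62) → (10.99,27.54) → (16.69,43.53) → (33.38,46.58) → (44.37,33.66) → (38.67,17.67) → (21.98,14.62). Closed: final G1 returns to the first vertex.

**Shape 4** — `<circle>` circle, stroke `#008000` → engrave (S260, F4089). Machine vertices: (169.86,129.96) → (161.13,151.05) → (140.04,159.78) → (118.95,151.05) → (110.22,129.96) → (118.95,108.87) → (140.04,100.14) → (161.13,108.87) → (169.86,129.96). Closed: final G1 returns to the first vertex.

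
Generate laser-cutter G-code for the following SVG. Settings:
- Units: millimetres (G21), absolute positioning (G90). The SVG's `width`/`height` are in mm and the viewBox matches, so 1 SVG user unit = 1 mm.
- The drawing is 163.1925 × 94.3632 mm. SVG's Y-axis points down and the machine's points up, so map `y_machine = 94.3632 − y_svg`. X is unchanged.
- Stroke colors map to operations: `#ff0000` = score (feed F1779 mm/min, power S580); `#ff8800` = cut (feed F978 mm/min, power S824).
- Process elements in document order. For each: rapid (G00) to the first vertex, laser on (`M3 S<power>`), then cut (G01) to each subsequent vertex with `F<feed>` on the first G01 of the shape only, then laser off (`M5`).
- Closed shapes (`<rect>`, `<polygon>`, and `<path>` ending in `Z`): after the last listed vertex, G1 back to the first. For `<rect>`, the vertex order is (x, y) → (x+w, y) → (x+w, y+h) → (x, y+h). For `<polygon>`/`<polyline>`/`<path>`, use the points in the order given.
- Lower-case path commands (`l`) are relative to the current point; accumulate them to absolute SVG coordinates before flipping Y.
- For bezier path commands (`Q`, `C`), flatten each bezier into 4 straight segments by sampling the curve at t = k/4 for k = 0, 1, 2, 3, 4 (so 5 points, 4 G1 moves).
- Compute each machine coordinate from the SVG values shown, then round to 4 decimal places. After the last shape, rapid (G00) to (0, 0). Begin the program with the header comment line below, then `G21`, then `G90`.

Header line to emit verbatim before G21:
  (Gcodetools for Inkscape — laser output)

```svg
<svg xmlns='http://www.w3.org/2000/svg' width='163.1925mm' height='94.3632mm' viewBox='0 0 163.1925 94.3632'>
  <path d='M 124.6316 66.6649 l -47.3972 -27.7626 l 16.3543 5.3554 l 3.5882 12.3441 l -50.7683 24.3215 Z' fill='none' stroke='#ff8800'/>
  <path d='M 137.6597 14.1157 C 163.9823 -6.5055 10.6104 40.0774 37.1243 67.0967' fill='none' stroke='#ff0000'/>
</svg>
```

viewBox `0 0 163.1925 94.3632` with mm width/height → 1 unit = 1 mm. Flip: y_m = 94.3632 − y_svg.

**Shape 1** — `<path>` closed polygon, stroke `#ff8800` → cut (S824, F978). Machine vertices: (124.6316,27.6983) → (77.2344,55.4609) → (93.5887,50.1055) → (97.1769,37.7614) → (46.4086,13.4399) → (124.6316,27.6983). Closed: final G1 returns to the first vertex.

**Shape 2** — `<path>` cubic bezier, stroke `#ff0000` → score (S580, F1779). Control points (SVG): P0=(137.6597,14.1157), P1=(163.9823,-6.5055), P2=(10.6104,40.0774), P3=(37.1243,67.0967); sampled at t=k/4. Machine vertices: (137.6597,80.2475) → (129.3274,84.4684) → (87.3203,71.6222) → (45.3490,49.8434) → (37.1243,27.2665). Open path.

(Gcodetools for Inkscape — laser output)
G21
G90
G00 X124.6316 Y27.6983
M3 S824
G01 X77.2344 Y55.4609 F978
G01 X93.5887 Y50.1055
G01 X97.1769 Y37.7614
G01 X46.4086 Y13.4399
G01 X124.6316 Y27.6983
M5
G00 X137.6597 Y80.2475
M3 S580
G01 X129.3274 Y84.4684 F1779
G01 X87.3203 Y71.6222
G01 X45.3490 Y49.8434
G01 X37.1243 Y27.2665
M5
G00 X0.0000 Y0.0000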